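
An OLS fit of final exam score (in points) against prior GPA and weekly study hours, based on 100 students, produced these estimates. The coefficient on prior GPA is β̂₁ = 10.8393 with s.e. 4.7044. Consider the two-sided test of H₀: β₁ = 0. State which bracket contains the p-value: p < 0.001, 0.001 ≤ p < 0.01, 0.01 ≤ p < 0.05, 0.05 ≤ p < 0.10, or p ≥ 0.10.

t = 10.8393 / 4.7044 = 2.304.
df = n − k − 1 = 100 − 2 − 1 = 97.
Two-sided p = 2·P(T_{97} > |t|) ≈ 0.0234.
So 0.01 ≤ p < 0.05.

0.01 ≤ p < 0.05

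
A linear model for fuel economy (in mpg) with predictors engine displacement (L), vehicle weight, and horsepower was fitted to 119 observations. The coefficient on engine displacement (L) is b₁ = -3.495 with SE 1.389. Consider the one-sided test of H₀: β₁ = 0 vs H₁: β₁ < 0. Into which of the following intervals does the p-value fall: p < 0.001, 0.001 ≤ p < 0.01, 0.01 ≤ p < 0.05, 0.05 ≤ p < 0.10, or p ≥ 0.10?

0.001 ≤ p < 0.01

t = -3.495 / 1.389 = -2.516.
df = n − k − 1 = 119 − 3 − 1 = 115.
One-sided p = P(T_{115} < t) ≈ 0.0066.
So 0.001 ≤ p < 0.01.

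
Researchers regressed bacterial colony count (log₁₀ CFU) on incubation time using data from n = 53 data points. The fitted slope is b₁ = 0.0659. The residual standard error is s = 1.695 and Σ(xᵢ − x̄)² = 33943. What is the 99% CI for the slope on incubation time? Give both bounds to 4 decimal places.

SE(b₁) = s/√Sₓₓ = 1.695/√33943 = 0.00920014.
df = n − 2 = 51.
t* = t_{0.005, 51} = 2.675722.
Margin = t* × SE = 2.675722 × 0.00920014 = 0.024617.
CI: 0.0659 ± 0.024617 → (0.0413, 0.0905).
With 99% confidence, each one-unit increase in incubation time is associated with a change of between 0.0413 and 0.0905 log₁₀ CFU in bacterial colony count.

(0.0413, 0.0905)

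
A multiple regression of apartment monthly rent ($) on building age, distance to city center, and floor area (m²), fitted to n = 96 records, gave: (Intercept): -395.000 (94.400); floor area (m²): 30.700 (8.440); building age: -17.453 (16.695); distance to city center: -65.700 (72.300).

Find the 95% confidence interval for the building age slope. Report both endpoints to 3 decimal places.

(-50.611, 15.705)

Read off: b = -17.453, SE = 16.695 for building age.
df = n − k − 1 = 96 − 3 − 1 = 92.
t* = t_{0.025, 92} = 1.986086.
Margin = t* × SE = 1.986086 × 16.695 = 33.15771.
CI: -17.453 ± 33.15771 → (-50.611, 15.705).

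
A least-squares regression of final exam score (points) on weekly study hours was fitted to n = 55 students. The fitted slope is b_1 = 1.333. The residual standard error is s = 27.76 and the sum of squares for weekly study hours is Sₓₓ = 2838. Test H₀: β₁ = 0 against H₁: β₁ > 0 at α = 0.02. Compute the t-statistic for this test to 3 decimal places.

t = 2.558

SE(b_1) = s/√Sₓₓ = 27.76/√2838 = 0.521091.
t = 1.333 / 0.521091 = 2.558.
df = n − 2 = 53.
One-sided p ≈ 0.0067, which is < 0.02, so reject H₀.
There is evidence that the true slope on weekly study hours is positive.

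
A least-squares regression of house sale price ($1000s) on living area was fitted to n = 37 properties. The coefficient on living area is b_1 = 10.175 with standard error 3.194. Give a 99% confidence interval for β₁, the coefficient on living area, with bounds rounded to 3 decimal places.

(1.475, 18.875)

df = n − 2 = 37 − 2 = 35.
t* = t_{0.005, 35} = 2.723806.
Margin = t* × SE = 2.723806 × 3.194 = 8.69984.
CI: 10.175 ± 8.69984 → (1.475, 18.875).
With 99% confidence, each one-unit increase in living area is associated with a change of between 1.475 and 18.875 $1000s in house sale price.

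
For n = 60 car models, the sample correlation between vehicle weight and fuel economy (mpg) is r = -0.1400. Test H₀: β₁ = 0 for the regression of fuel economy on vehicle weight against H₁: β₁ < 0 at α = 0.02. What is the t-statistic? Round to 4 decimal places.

t = r·√(n − 2)/√(1 − r²) = -0.1400·√58/√0.9804 = -1.0768.
df = n − 2 = 58.
One-sided p ≈ 0.1430, which is ≥ 0.02, so fail to reject H₀.
The data do not give significant evidence of a linear association between vehicle weight and fuel economy.

t = -1.0768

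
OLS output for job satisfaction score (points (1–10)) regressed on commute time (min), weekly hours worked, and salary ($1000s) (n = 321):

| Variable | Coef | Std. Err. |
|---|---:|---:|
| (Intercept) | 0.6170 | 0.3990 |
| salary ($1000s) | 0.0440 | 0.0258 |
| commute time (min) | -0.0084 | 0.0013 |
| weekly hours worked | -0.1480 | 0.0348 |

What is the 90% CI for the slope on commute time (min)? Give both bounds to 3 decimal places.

(-0.011, -0.006)

Read off: b = -0.0084, SE = 0.0013 for commute time (min).
df = n − k − 1 = 321 − 3 − 1 = 317.
t* = t_{0.05, 317} = 1.649675.
Margin = t* × SE = 1.649675 × 0.0013 = 0.00214.
CI: -0.0084 ± 0.00214 → (-0.011, -0.006).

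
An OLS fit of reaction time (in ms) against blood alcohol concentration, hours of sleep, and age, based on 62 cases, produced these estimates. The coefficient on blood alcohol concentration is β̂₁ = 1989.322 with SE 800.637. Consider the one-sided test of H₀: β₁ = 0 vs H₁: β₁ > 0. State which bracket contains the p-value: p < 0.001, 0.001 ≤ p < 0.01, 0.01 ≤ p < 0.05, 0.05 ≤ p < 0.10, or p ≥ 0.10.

t = 1989.322 / 800.637 = 2.485.
df = n − k − 1 = 62 − 3 − 1 = 58.
One-sided p = P(T_{58} > t) ≈ 0.0079.
So 0.001 ≤ p < 0.01.

0.001 ≤ p < 0.01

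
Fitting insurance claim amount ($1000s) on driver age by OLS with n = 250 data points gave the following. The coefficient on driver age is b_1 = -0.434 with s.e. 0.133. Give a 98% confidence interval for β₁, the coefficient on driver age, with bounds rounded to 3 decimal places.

(-0.745, -0.123)

df = n − 2 = 250 − 2 = 248.
t* = t_{0.01, 248} = 2.341478.
Margin = t* × SE = 2.341478 × 0.133 = 0.31142.
CI: -0.434 ± 0.31142 → (-0.745, -0.123).
With 98% confidence, each one-unit increase in driver age is associated with a change of between -0.745 and -0.123 $1000s in insurance claim amount.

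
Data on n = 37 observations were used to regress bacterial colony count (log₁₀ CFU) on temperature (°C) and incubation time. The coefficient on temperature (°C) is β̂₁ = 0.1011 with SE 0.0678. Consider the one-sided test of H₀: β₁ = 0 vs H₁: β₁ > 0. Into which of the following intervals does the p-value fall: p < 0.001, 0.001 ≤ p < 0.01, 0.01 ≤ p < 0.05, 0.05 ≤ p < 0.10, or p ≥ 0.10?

t = 0.1011 / 0.0678 = 1.491.
df = n − k − 1 = 37 − 2 − 1 = 34.
One-sided p = P(T_{34} > t) ≈ 0.0726.
So 0.05 ≤ p < 0.10.

0.05 ≤ p < 0.10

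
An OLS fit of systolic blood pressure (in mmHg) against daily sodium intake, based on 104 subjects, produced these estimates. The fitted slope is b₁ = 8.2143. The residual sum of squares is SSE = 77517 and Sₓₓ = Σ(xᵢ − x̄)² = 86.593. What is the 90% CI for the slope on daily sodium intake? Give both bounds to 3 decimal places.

MSE = SSE/(n − 2) = 77517/102 = 759.971.
SE(b₁) = √(MSE/Sₓₓ) = √(759.971/86.593) = 2.96249.
df = n − 2 = 102.
t* = t_{0.05, 102} = 1.65993.
Margin = t* × SE = 1.65993 × 2.96249 = 4.91753.
CI: 8.2143 ± 4.91753 → (3.297, 13.132).
With 90% confidence, each one-unit increase in daily sodium intake is associated with a change of between 3.297 and 13.132 mmHg in systolic blood pressure.

(3.297, 13.132)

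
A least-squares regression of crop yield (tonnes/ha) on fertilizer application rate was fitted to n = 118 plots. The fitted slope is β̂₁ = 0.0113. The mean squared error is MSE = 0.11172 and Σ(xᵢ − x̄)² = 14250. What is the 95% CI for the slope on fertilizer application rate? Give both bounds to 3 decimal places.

(0.006, 0.017)

SE(β̂₁) = √(MSE/Sₓₓ) = √(0.11172/14250) = 0.0028.
df = n − 2 = 116.
t* = t_{0.025, 116} = 1.980626.
Margin = t* × SE = 1.980626 × 0.0028 = 0.00555.
CI: 0.0113 ± 0.00555 → (0.006, 0.017).
With 95% confidence, each one-unit increase in fertilizer application rate is associated with a change of between 0.006 and 0.017 tonnes/ha in crop yield.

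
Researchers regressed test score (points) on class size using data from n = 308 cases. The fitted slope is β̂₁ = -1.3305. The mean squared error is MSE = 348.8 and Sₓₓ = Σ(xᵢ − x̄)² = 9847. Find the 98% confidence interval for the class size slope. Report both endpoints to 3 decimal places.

SE(β̂₁) = √(MSE/Sₓₓ) = √(348.8/9847) = 0.188207.
df = n − 2 = 306.
t* = t_{0.01, 306} = 2.338596.
Margin = t* × SE = 2.338596 × 0.188207 = 0.44014.
CI: -1.3305 ± 0.44014 → (-1.771, -0.890).
With 98% confidence, each one-unit increase in class size is associated with a change of between -1.771 and -0.890 points in test score.

(-1.771, -0.890)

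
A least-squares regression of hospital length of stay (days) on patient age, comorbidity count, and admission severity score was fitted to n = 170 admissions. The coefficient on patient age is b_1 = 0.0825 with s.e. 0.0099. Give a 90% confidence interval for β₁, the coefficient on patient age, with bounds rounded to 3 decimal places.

(0.066, 0.099)

df = n − k − 1 = 170 − 3 − 1 = 166.
t* = t_{0.05, 166} = 1.654085.
Margin = t* × SE = 1.654085 × 0.0099 = 0.01638.
CI: 0.0825 ± 0.01638 → (0.066, 0.099).
With 90% confidence, each one-unit increase in patient age is associated with a change of between 0.066 and 0.099 days in hospital length of stay, holding the other predictors fixed.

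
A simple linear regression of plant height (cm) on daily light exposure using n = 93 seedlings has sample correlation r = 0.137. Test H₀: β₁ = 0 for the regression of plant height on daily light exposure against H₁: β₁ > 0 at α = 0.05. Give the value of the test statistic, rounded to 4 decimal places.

t = r·√(n − 2)/√(1 − r²) = 0.137·√91/√0.981231 = 1.3193.
df = n − 2 = 91.
One-sided p ≈ 0.0952, which is ≥ 0.05, so fail to reject H₀.
The data do not give significant evidence of a linear association between daily light exposure and plant height.

t = 1.3193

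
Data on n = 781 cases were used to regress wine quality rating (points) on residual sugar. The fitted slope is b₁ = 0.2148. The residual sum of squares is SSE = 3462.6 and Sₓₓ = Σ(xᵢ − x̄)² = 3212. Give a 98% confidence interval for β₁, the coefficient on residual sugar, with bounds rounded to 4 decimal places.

MSE = SSE/(n − 2) = 3462.6/779 = 4.44493.
SE(b₁) = √(MSE/Sₓₓ) = √(4.44493/3212) = 0.0372001.
df = n − 2 = 779.
t* = t_{0.01, 779} = 2.331144.
Margin = t* × SE = 2.331144 × 0.0372001 = 0.086719.
CI: 0.2148 ± 0.086719 → (0.1281, 0.3015).
With 98% confidence, each one-unit increase in residual sugar is associated with a change of between 0.1281 and 0.3015 points in wine quality rating.

(0.1281, 0.3015)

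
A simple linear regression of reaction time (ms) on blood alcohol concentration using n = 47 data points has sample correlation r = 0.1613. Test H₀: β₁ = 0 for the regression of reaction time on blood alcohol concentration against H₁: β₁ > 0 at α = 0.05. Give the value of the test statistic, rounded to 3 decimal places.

t = r·√(n − 2)/√(1 − r²) = 0.1613·√45/√0.973982 = 1.096.
df = n − 2 = 45.
One-sided p ≈ 0.1394, which is ≥ 0.05, so fail to reject H₀.
The data do not give significant evidence of a linear association between blood alcohol concentration and reaction time.

t = 1.096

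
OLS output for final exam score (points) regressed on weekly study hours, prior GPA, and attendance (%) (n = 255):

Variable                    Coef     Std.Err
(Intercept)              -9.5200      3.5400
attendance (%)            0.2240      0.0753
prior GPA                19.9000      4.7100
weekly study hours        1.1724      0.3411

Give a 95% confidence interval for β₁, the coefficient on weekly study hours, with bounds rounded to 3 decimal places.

(0.501, 1.844)

Read off: b = 1.1724, SE = 0.3411 for weekly study hours.
df = n − k − 1 = 255 − 3 − 1 = 251.
t* = t_{0.025, 251} = 1.96946.
Margin = t* × SE = 1.96946 × 0.3411 = 0.67178.
CI: 1.1724 ± 0.67178 → (0.501, 1.844).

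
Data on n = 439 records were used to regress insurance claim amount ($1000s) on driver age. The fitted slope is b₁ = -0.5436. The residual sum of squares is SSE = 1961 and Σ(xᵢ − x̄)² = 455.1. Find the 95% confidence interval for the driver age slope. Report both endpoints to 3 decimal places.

MSE = SSE/(n − 2) = 1961/437 = 4.48741.
SE(b₁) = √(MSE/Sₓₓ) = √(4.48741/455.1) = 0.099299.
df = n − 2 = 437.
t* = t_{0.025, 437} = 1.965407.
Margin = t* × SE = 1.965407 × 0.099299 = 0.19516.
CI: -0.5436 ± 0.19516 → (-0.739, -0.348).
With 95% confidence, each one-unit increase in driver age is associated with a change of between -0.739 and -0.348 $1000s in insurance claim amount.

(-0.739, -0.348)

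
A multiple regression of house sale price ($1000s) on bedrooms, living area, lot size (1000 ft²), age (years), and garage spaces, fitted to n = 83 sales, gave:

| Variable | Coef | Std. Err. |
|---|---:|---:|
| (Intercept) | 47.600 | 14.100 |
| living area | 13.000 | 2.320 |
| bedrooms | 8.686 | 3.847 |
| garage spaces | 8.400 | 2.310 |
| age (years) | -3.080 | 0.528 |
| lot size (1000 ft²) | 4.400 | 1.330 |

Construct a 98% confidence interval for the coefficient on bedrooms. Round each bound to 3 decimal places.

(-0.454, 17.826)

Read off: b = 8.686, SE = 3.847 for bedrooms.
df = n − k − 1 = 83 − 5 − 1 = 77.
t* = t_{0.01, 77} = 2.375757.
Margin = t* × SE = 2.375757 × 3.847 = 9.13954.
CI: 8.686 ± 9.13954 → (-0.454, 17.826).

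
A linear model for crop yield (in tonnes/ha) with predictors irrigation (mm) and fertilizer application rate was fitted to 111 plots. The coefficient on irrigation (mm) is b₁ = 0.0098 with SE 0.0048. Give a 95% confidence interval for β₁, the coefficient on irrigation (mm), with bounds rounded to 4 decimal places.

(0.0003, 0.0193)

df = n − k − 1 = 111 − 2 − 1 = 108.
t* = t_{0.025, 108} = 1.982173.
Margin = t* × SE = 1.982173 × 0.0048 = 0.009514.
CI: 0.0098 ± 0.009514 → (0.0003, 0.0193).
With 95% confidence, each one-unit increase in irrigation (mm) is associated with a change of between 0.0003 and 0.0193 tonnes/ha in crop yield, holding the other predictors fixed.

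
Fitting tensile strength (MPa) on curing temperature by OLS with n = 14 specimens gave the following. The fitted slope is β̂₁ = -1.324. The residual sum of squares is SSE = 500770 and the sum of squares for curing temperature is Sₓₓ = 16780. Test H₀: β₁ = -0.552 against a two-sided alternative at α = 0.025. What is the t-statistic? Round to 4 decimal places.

t = -0.4895

MSE = SSE/(n − 2) = 500770/12 = 41730.8.
SE(β̂₁) = √(MSE/Sₓₓ) = √(41730.8/16780) = 1.577.
t = (-1.324 − (-0.552)) / 1.577 = -0.4895.
df = n − 2 = 12.
Two-sided p ≈ 0.6333, which is ≥ 0.025, so fail to reject H₀.
The data are consistent with a true slope of -0.552 MPa per unit of curing temperature.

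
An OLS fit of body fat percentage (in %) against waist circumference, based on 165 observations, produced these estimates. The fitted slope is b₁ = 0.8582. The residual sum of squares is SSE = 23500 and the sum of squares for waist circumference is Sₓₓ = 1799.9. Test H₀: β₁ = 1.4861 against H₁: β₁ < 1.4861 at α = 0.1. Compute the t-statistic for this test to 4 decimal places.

MSE = SSE/(n − 2) = 23500/163 = 144.172.
SE(b₁) = √(MSE/Sₓₓ) = √(144.172/1799.9) = 0.283019.
t = (0.8582 − 1.4861) / 0.283019 = -2.2186.
df = n − 2 = 163.
One-sided p ≈ 0.0139, which is < 0.1, so reject H₀.
There is evidence that the true slope on waist circumference is below 1.4861 % per unit.

t = -2.2186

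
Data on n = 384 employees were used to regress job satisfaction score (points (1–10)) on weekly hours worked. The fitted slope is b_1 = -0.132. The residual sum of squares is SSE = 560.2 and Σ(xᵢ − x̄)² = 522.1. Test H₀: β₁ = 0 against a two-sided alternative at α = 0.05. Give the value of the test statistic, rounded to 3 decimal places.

t = -2.491

MSE = SSE/(n − 2) = 560.2/382 = 1.46649.
SE(b_1) = √(MSE/Sₓₓ) = √(1.46649/522.1) = 0.0529984.
t = -0.132 / 0.0529984 = -2.491.
df = n − 2 = 382.
Two-sided p ≈ 0.0132, which is < 0.05, so reject H₀.
There is evidence that weekly hours worked is associated with job satisfaction score.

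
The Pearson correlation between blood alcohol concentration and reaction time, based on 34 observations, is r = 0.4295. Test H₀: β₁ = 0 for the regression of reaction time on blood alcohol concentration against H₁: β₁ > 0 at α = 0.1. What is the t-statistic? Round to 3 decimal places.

t = r·√(n − 2)/√(1 − r²) = 0.4295·√32/√0.81553 = 2.690.
df = n − 2 = 32.
One-sided p ≈ 0.0056, which is < 0.1, so reject H₀.
There is evidence of a linear association between blood alcohol concentration and reaction time.

t = 2.690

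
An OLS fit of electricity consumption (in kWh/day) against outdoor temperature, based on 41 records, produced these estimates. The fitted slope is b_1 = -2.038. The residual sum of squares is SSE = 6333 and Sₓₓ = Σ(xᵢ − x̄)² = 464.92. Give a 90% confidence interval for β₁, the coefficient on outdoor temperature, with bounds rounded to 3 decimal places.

(-3.034, -1.042)

MSE = SSE/(n − 2) = 6333/39 = 162.385.
SE(b_1) = √(MSE/Sₓₓ) = √(162.385/464.92) = 0.590994.
df = n − 2 = 39.
t* = t_{0.05, 39} = 1.684875.
Margin = t* × SE = 1.684875 × 0.590994 = 0.99575.
CI: -2.038 ± 0.99575 → (-3.034, -1.042).
With 90% confidence, each one-unit increase in outdoor temperature is associated with a change of between -3.034 and -1.042 kWh/day in electricity consumption.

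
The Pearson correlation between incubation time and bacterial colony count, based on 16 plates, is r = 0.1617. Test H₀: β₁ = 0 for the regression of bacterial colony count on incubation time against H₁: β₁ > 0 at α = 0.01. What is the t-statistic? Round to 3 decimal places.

t = r·√(n − 2)/√(1 − r²) = 0.1617·√14/√0.973853 = 0.613.
df = n − 2 = 14.
One-sided p ≈ 0.2748, which is ≥ 0.01, so fail to reject H₀.
The data do not give significant evidence of a linear association between incubation time and bacterial colony count.

t = 0.613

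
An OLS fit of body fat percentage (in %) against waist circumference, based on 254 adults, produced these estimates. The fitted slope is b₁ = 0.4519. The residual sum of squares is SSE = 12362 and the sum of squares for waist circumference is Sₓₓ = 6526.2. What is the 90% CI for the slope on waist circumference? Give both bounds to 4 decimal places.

MSE = SSE/(n − 2) = 12362/252 = 49.0556.
SE(b₁) = √(MSE/Sₓₓ) = √(49.0556/6526.2) = 0.086699.
df = n − 2 = 252.
t* = t_{0.05, 252} = 1.650923.
Margin = t* × SE = 1.650923 × 0.086699 = 0.143133.
CI: 0.4519 ± 0.143133 → (0.3088, 0.5950).
With 90% confidence, each one-unit increase in waist circumference is associated with a change of between 0.3088 and 0.5950 % in body fat percentage.

(0.3088, 0.5950)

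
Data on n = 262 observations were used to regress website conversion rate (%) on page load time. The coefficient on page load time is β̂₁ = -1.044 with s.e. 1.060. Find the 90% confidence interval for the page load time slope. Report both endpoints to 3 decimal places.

df = n − 2 = 262 − 2 = 260.
t* = t_{0.05, 260} = 1.650735.
Margin = t* × SE = 1.650735 × 1.060 = 1.74978.
CI: -1.044 ± 1.74978 → (-2.794, 0.706).
With 90% confidence, each one-unit increase in page load time is associated with a change of between -2.794 and 0.706 % in website conversion rate.

(-2.794, 0.706)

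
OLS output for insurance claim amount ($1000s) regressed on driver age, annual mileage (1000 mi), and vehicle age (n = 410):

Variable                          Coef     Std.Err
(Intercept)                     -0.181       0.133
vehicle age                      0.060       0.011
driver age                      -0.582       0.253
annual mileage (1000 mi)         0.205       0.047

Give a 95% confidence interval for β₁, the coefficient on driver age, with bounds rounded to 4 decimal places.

Read off: b = -0.582, SE = 0.253 for driver age.
df = n − k − 1 = 410 − 3 − 1 = 406.
t* = t_{0.025, 406} = 1.965824.
Margin = t* × SE = 1.965824 × 0.253 = 0.497354.
CI: -0.582 ± 0.497354 → (-1.0794, -0.0846).

(-1.0794, -0.0846)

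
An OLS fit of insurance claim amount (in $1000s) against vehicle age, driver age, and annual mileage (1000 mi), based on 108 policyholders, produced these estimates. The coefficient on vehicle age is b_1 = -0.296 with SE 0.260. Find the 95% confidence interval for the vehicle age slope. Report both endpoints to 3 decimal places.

df = n − k − 1 = 108 − 3 − 1 = 104.
t* = t_{0.025, 104} = 1.983038.
Margin = t* × SE = 1.983038 × 0.260 = 0.51559.
CI: -0.296 ± 0.51559 → (-0.812, 0.220).
With 95% confidence, each one-unit increase in vehicle age is associated with a change of between -0.812 and 0.220 $1000s in insurance claim amount, holding the other predictors fixed.

(-0.812, 0.220)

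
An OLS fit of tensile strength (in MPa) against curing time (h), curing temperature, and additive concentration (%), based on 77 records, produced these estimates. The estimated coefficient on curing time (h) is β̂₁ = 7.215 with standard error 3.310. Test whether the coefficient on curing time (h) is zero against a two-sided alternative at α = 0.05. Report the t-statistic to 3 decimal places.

H₀: β₁ = 0 vs H₁: β₁ ≠ 0.
t = (β̂₁ − β₁⁰)/SE = 7.215 / 3.310 = 2.180.
df = n − k − 1 = 77 − 3 − 1 = 73.
Two-sided p ≈ 0.0325, which is < 0.05, so reject H₀.
There is evidence that curing time (h) is associated with tensile strength, holding the other predictors fixed.

t = 2.180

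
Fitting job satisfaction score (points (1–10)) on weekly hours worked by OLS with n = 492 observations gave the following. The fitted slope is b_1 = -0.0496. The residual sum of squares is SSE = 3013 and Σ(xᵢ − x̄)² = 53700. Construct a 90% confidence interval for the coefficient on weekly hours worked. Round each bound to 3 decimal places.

MSE = SSE/(n − 2) = 3013/490 = 6.14898.
SE(b_1) = √(MSE/Sₓₓ) = √(6.14898/53700) = 0.0107008.
df = n − 2 = 490.
t* = t_{0.05, 490} = 1.647969.
Margin = t* × SE = 1.647969 × 0.0107008 = 0.01763.
CI: -0.0496 ± 0.01763 → (-0.067, -0.032).
With 90% confidence, each one-unit increase in weekly hours worked is associated with a change of between -0.067 and -0.032 points (1–10) in job satisfaction score.

(-0.067, -0.032)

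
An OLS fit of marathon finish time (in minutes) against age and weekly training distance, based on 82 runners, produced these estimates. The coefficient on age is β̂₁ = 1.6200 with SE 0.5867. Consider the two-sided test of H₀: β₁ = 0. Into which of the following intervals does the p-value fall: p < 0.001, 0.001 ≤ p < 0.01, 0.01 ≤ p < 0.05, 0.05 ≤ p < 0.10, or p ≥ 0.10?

t = 1.6200 / 0.5867 = 2.761.
df = n − k − 1 = 82 − 2 − 1 = 79.
Two-sided p = 2·P(T_{79} > |t|) ≈ 0.0072.
So 0.001 ≤ p < 0.01.

0.001 ≤ p < 0.01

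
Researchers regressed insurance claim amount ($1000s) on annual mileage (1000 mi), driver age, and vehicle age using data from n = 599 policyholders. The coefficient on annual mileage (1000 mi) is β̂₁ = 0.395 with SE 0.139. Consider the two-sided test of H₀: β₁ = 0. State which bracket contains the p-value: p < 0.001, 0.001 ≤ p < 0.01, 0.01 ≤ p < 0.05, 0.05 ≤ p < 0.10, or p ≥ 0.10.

0.001 ≤ p < 0.01

t = 0.395 / 0.139 = 2.842.
df = n − k − 1 = 599 − 3 − 1 = 595.
Two-sided p = 2·P(T_{595} > |t|) ≈ 0.0046.
So 0.001 ≤ p < 0.01.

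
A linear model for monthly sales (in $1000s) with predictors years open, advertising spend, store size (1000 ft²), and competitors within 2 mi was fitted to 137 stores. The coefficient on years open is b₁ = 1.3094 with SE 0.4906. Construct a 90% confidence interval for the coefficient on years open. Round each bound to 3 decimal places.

df = n − k − 1 = 137 − 4 − 1 = 132.
t* = t_{0.05, 132} = 1.656479.
Margin = t* × SE = 1.656479 × 0.4906 = 0.81267.
CI: 1.3094 ± 0.81267 → (0.497, 2.122).
With 90% confidence, each one-unit increase in years open is associated with a change of between 0.497 and 2.122 $1000s in monthly sales, holding the other predictors fixed.

(0.497, 2.122)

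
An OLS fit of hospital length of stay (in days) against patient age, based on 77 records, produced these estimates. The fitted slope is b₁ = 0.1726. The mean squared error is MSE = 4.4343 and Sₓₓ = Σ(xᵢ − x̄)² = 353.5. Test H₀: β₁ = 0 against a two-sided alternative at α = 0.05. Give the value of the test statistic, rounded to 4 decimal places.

SE(b₁) = √(MSE/Sₓₓ) = √(4.4343/353.5) = 0.112.
t = 0.1726 / 0.112 = 1.5411.
df = n − 2 = 75.
Two-sided p ≈ 0.1275, which is ≥ 0.05, so fail to reject H₀.
The data do not give significant evidence of an association between patient age and hospital length of stay.

t = 1.5411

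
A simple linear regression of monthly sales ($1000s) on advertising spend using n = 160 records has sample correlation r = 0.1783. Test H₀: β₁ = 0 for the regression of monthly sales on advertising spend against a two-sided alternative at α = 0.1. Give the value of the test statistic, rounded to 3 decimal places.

t = 2.278

t = r·√(n − 2)/√(1 − r²) = 0.1783·√158/√0.968209 = 2.278.
df = n − 2 = 158.
Two-sided p ≈ 0.0241, which is < 0.1, so reject H₀.
There is evidence of a linear association between advertising spend and monthly sales.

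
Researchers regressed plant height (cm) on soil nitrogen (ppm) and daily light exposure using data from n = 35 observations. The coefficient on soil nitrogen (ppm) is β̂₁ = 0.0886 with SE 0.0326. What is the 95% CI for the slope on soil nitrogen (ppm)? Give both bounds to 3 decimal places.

(0.022, 0.155)

df = n − k − 1 = 35 − 2 − 1 = 32.
t* = t_{0.025, 32} = 2.036933.
Margin = t* × SE = 2.036933 × 0.0326 = 0.06640.
CI: 0.0886 ± 0.06640 → (0.022, 0.155).
With 95% confidence, each one-unit increase in soil nitrogen (ppm) is associated with a change of between 0.022 and 0.155 cm in plant height, holding the other predictors fixed.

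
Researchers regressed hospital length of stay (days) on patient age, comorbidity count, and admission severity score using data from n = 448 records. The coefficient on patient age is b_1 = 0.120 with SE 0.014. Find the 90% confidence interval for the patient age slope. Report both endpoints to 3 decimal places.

(0.097, 0.143)

df = n − k − 1 = 448 − 3 − 1 = 444.
t* = t_{0.05, 444} = 1.648293.
Margin = t* × SE = 1.648293 × 0.014 = 0.02308.
CI: 0.120 ± 0.02308 → (0.097, 0.143).
With 90% confidence, each one-unit increase in patient age is associated with a change of between 0.097 and 0.143 days in hospital length of stay, holding the other predictors fixed.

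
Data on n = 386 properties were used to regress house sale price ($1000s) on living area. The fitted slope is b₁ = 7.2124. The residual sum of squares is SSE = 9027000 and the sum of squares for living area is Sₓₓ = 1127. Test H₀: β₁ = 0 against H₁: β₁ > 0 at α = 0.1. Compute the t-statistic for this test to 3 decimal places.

t = 1.579

MSE = SSE/(n − 2) = 9027000/384 = 23507.8.
SE(b₁) = √(MSE/Sₓₓ) = √(23507.8/1127) = 4.56714.
t = 7.2124 / 4.56714 = 1.579.
df = n − 2 = 384.
One-sided p ≈ 0.0576, which is < 0.1, so reject H₀.
There is evidence that the true slope on living area is positive.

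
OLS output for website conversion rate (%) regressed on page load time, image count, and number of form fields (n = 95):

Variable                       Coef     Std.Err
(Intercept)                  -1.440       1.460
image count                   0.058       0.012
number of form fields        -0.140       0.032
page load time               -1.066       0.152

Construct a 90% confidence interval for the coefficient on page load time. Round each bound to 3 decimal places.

(-1.319, -0.813)

Read off: b = -1.066, SE = 0.152 for page load time.
df = n − k − 1 = 95 − 3 − 1 = 91.
t* = t_{0.05, 91} = 1.661771.
Margin = t* × SE = 1.661771 × 0.152 = 0.25259.
CI: -1.066 ± 0.25259 → (-1.319, -0.813).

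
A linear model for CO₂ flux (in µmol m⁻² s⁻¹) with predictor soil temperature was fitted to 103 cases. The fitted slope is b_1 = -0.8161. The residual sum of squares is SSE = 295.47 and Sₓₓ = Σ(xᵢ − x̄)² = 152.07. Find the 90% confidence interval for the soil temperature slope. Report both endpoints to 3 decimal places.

(-1.046, -0.586)

MSE = SSE/(n − 2) = 295.47/101 = 2.92545.
SE(b_1) = √(MSE/Sₓₓ) = √(2.92545/152.07) = 0.138699.
df = n − 2 = 101.
t* = t_{0.05, 101} = 1.660081.
Margin = t* × SE = 1.660081 × 0.138699 = 0.23025.
CI: -0.8161 ± 0.23025 → (-1.046, -0.586).
With 90% confidence, each one-unit increase in soil temperature is associated with a change of between -1.046 and -0.586 µmol m⁻² s⁻¹ in CO₂ flux.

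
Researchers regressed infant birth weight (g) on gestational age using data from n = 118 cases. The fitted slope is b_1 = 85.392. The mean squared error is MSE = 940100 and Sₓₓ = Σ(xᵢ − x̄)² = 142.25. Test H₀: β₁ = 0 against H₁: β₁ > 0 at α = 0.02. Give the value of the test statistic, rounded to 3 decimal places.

SE(b_1) = √(MSE/Sₓₓ) = √(940100/142.25) = 81.2944.
t = 85.392 / 81.2944 = 1.050.
df = n − 2 = 116.
One-sided p ≈ 0.1479, which is ≥ 0.02, so fail to reject H₀.
The data do not give significant evidence that the true slope on gestational age is positive.

t = 1.050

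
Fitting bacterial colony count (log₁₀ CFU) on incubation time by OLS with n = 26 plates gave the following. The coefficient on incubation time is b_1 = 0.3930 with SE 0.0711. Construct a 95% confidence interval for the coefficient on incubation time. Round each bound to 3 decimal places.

(0.246, 0.540)

df = n − 2 = 26 − 2 = 24.
t* = t_{0.025, 24} = 2.063899.
Margin = t* × SE = 2.063899 × 0.0711 = 0.14674.
CI: 0.3930 ± 0.14674 → (0.246, 0.540).
With 95% confidence, each one-unit increase in incubation time is associated with a change of between 0.246 and 0.540 log₁₀ CFU in bacterial colony count.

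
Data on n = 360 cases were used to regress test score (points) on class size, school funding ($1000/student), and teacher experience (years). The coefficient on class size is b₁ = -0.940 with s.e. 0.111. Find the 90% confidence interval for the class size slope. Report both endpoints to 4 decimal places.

(-1.1231, -0.7569)

df = n − k − 1 = 360 − 3 − 1 = 356.
t* = t_{0.05, 356} = 1.649145.
Margin = t* × SE = 1.649145 × 0.111 = 0.183055.
CI: -0.940 ± 0.183055 → (-1.1231, -0.7569).
With 90% confidence, each one-unit increase in class size is associated with a change of between -1.1231 and -0.7569 points in test score, holding the other predictors fixed.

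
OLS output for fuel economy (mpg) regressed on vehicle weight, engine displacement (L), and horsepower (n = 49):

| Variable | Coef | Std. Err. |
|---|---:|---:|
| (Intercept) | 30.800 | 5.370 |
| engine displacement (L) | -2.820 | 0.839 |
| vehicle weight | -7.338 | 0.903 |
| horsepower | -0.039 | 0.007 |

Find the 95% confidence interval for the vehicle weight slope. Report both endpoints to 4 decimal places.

Read off: b = -7.338, SE = 0.903 for vehicle weight.
df = n − k − 1 = 49 − 3 − 1 = 45.
t* = t_{0.025, 45} = 2.014103.
Margin = t* × SE = 2.014103 × 0.903 = 1.818735.
CI: -7.338 ± 1.818735 → (-9.1567, -5.5193).

(-9.1567, -5.5193)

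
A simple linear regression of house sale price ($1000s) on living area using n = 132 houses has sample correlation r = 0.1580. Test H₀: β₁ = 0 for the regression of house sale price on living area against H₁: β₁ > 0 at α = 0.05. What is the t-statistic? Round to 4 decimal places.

t = r·√(n − 2)/√(1 − r²) = 0.1580·√130/√0.975036 = 1.8244.
df = n − 2 = 130.
One-sided p ≈ 0.0352, which is < 0.05, so reject H₀.
There is evidence of a linear association between living area and house sale price.

t = 1.8244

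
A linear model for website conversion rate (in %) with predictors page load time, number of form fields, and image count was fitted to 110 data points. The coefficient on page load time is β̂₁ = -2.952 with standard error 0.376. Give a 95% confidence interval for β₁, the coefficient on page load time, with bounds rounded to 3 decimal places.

(-3.697, -2.207)

df = n − k − 1 = 110 − 3 − 1 = 106.
t* = t_{0.025, 106} = 1.982597.
Margin = t* × SE = 1.982597 × 0.376 = 0.74546.
CI: -2.952 ± 0.74546 → (-3.697, -2.207).
With 95% confidence, each one-unit increase in page load time is associated with a change of between -3.697 and -2.207 % in website conversion rate, holding the other predictors fixed.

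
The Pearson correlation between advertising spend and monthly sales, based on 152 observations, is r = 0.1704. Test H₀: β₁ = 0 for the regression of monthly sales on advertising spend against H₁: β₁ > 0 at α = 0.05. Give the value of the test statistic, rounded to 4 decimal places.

t = r·√(n − 2)/√(1 − r²) = 0.1704·√150/√0.970964 = 2.1179.
df = n − 2 = 150.
One-sided p ≈ 0.0179, which is < 0.05, so reject H₀.
There is evidence of a linear association between advertising spend and monthly sales.

t = 2.1179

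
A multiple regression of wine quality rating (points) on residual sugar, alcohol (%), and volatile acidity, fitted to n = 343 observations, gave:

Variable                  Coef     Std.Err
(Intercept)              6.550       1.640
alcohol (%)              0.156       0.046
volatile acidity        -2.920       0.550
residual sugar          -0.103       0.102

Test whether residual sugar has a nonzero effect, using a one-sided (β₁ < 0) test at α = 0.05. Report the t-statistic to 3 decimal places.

Read off: b = -0.103, SE = 0.102 for residual sugar.
H₀: β₁ = 0 vs H₁: β₁ < 0.
t = -0.103 / 0.102 = -1.010.
df = n − k − 1 = 343 − 3 − 1 = 339.
One-sided p ≈ 0.1567, which is ≥ 0.05, so fail to reject H₀.
The data do not give significant evidence that the true slope on residual sugar is negative, holding the other predictors fixed.

t = -1.010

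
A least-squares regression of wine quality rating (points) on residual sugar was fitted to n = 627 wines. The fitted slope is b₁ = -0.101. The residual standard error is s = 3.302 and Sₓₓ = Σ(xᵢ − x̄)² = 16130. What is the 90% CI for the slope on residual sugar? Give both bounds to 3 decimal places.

(-0.144, -0.058)

SE(b₁) = s/√Sₓₓ = 3.302/√16130 = 0.0259992.
df = n − 2 = 625.
t* = t_{0.05, 625} = 1.647295.
Margin = t* × SE = 1.647295 × 0.0259992 = 0.04283.
CI: -0.101 ± 0.04283 → (-0.144, -0.058).
With 90% confidence, each one-unit increase in residual sugar is associated with a change of between -0.144 and -0.058 points in wine quality rating.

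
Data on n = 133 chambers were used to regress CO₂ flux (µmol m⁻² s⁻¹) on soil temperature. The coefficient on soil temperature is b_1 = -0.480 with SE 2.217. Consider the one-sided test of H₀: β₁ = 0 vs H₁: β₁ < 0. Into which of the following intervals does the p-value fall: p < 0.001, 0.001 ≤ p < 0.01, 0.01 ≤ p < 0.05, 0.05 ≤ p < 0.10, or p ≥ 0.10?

t = -0.480 / 2.217 = -0.217.
df = n − 2 = 133 − 2 = 131.
One-sided p = P(T_{131} < t) ≈ 0.4145.
So p ≥ 0.10.

p ≥ 0.10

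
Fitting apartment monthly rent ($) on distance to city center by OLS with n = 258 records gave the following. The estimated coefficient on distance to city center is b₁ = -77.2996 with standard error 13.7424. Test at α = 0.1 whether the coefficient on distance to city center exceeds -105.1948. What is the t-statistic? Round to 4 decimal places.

t = 2.0299

H₀: β₁ = -105.1948 vs H₁: β₁ > -105.1948.
t = (b₁ − β₁⁰)/SE = (-77.2996 − (-105.1948)) / 13.7424 = 2.0299.
df = n − 2 = 258 − 2 = 256.
One-sided p ≈ 0.0217, which is < 0.1, so reject H₀.
There is evidence that the true slope on distance to city center exceeds -105.1948 $ per unit.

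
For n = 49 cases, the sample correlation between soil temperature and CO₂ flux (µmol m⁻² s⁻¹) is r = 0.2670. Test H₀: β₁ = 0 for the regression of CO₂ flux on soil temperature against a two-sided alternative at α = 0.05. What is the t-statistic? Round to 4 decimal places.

t = r·√(n − 2)/√(1 − r²) = 0.2670·√47/√0.928711 = 1.8994.
df = n − 2 = 47.
Two-sided p ≈ 0.0637, which is ≥ 0.05, so fail to reject H₀.
The data do not give significant evidence of a linear association between soil temperature and CO₂ flux.

t = 1.8994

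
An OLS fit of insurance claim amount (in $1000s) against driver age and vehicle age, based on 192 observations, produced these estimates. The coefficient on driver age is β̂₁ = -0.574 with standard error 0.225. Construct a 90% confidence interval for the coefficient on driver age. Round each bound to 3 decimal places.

df = n − k − 1 = 192 − 2 − 1 = 189.
t* = t_{0.05, 189} = 1.652956.
Margin = t* × SE = 1.652956 × 0.225 = 0.37192.
CI: -0.574 ± 0.37192 → (-0.946, -0.202).
With 90% confidence, each one-unit increase in driver age is associated with a change of between -0.946 and -0.202 $1000s in insurance claim amount, holding the other predictors fixed.

(-0.946, -0.202)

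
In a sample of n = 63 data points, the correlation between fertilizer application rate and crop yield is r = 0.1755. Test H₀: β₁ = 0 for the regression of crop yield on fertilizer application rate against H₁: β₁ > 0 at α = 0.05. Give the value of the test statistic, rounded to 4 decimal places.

t = r·√(n − 2)/√(1 − r²) = 0.1755·√61/√0.9692 = 1.3923.
df = n − 2 = 61.
One-sided p ≈ 0.0844, which is ≥ 0.05, so fail to reject H₀.
The data do not give significant evidence of a linear association between fertilizer application rate and crop yield.

t = 1.3923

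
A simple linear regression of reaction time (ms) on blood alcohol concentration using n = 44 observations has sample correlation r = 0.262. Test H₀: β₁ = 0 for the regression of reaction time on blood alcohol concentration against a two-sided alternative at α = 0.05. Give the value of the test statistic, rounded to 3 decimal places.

t = r·√(n − 2)/√(1 − r²) = 0.262·√42/√0.931356 = 1.759.
df = n − 2 = 42.
Two-sided p ≈ 0.0858, which is ≥ 0.05, so fail to reject H₀.
The data do not give significant evidence of a linear association between blood alcohol concentration and reaction time.

t = 1.759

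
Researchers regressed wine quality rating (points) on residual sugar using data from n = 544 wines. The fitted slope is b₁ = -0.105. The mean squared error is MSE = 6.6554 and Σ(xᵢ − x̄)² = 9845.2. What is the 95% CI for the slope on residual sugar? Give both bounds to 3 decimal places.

SE(b₁) = √(MSE/Sₓₓ) = √(6.6554/9845.2) = 0.0260001.
df = n − 2 = 542.
t* = t_{0.025, 542} = 1.96435.
Margin = t* × SE = 1.96435 × 0.0260001 = 0.05107.
CI: -0.105 ± 0.05107 → (-0.156, -0.054).
With 95% confidence, each one-unit increase in residual sugar is associated with a change of between -0.156 and -0.054 points in wine quality rating.

(-0.156, -0.054)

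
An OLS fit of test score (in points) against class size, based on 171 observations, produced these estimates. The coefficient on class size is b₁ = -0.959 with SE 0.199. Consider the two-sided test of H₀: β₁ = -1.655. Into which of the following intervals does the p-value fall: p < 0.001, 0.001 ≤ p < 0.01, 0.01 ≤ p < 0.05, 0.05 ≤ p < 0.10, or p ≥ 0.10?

t = (-0.959 − (-1.655)) / 0.199 = 3.497.
df = n − 2 = 171 − 2 = 169.
Two-sided p = 2·P(T_{169} > |t|) ≈ 0.0006.
So p < 0.001.

p < 0.001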